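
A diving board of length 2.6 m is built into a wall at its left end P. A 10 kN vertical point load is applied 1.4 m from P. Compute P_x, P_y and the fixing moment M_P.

ΣF_x = 0: P_x = 0.
ΣF_y = 0: P_y − 10 = 0 → P_y = 10.00 kN.
ΣM about P: M_P − 10·1.4 = 0 → M_P = 14.00 kN·m.

P_x = 0, P_y = 10.00 kN, M_P = 14.00 kN·m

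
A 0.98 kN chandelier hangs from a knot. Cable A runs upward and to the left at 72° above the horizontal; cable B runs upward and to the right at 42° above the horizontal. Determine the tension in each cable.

ΣF_x = 0: −T_A·cos72° + T_B·cos42° = 0 → T_B = 0.415823·T_A.
ΣF_y = 0: T_A·sin72° + T_B·sin42° = 0.98.
Substitute: T_A·(0.951057 + 0.415823·0.669131) = 0.98 → T_A = 0.797204 ≈ 0.7972 kN.
Then T_B = 0.415823 × 0.797204 = 0.3315 kN.

T_A = 0.7972 kN, T_B = 0.3315 kN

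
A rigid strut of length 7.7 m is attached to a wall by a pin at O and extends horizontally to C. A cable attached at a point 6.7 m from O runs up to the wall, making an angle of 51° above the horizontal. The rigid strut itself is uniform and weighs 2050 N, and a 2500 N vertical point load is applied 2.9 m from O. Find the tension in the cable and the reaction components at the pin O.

T = 2908 N, O_x = 1830 N, O_y = 2290 N

ΣM about O: T·sin51°·6.7 − 2050·3.85 − 2500·2.9 = 0 → T = 15142.5/(6.7·0.777146) = 2908.17 ≈ 2908 N.
ΣF_x = 0: O_x − T·cos51° = 0 → O_x = 2908.17 × 0.62932 = 1830 N.
ΣF_y = 0: O_y + T·sin51° − 2050 − 2500 = 0 → O_y = 4550 − 2908.17 × 0.777146 = 2290 N.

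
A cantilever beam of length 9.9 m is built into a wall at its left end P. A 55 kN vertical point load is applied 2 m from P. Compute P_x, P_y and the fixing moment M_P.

ΣF_x = 0: P_x = 0.
ΣF_y = 0: P_y − 55 = 0 → P_y = 55.00 kN.
ΣM about P: M_P − 55·2 = 0 → M_P = 110.0 kN·m.

P_x = 0, P_y = 55.00 kN, M_P = 110.0 kN·m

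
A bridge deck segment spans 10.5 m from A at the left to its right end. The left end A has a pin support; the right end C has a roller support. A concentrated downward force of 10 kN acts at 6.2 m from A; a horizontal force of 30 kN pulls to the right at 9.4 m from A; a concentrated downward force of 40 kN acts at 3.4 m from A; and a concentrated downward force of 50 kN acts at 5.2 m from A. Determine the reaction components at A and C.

Taking moments about A: C_y·10.5 − 10·6.2 − 40·3.4 − 50·5.2 = 0 → C_y = 458/10.5 = 43.619 ≈ 43.62 kN.
ΣF_y = 0: A_y + 43.619 − 10 − 40 − 50 = 0 → A_y = 56.38 kN.
ΣF_x = 0: A_x + 30 = 0 → A_x = -30.00 kN.

A_x = -30.00 kN, A_y = 56.38 kN, C_y = 43.62 kN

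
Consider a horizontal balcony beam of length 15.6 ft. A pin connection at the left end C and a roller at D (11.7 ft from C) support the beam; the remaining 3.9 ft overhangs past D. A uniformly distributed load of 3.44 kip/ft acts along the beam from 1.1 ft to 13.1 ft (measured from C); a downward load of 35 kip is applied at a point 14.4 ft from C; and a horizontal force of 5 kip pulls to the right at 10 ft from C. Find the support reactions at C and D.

C_x = -5.000 kip, C_y = 8.153 kip, D_y = 68.13 kip

Resultant of the distributed load: 3.44 × 12 = 41.28 kip at 7.1 ft from C.
Taking moments about C: D_y·11.7 − (3.44·12)·7.1 − 35·14.4 = 0 → D_y = 797.088/11.7 = 68.1272 ≈ 68.13 kip.
ΣF_y = 0: C_y + 68.1272 − 3.44·12 − 35 = 0 → C_y = 8.153 kip.
ΣF_x = 0: C_x + 5 = 0 → C_x = -5.000 kip.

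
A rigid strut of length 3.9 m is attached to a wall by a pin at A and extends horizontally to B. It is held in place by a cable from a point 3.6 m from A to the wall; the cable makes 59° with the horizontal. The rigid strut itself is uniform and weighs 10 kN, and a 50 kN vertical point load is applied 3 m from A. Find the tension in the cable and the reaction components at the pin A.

ΣM about A: T·sin59°·3.6 − 10·1.95 − 50·3 = 0 → T = 169.5/(3.6·0.857167) = 54.929 ≈ 54.93 kN.
ΣF_x = 0: A_x − T·cos59° = 0 → A_x = 54.929 × 0.515038 = 28.29 kN.
ΣF_y = 0: A_y + T·sin59° − 10 − 50 = 0 → A_y = 60 − 54.929 × 0.857167 = 12.92 kN.

T = 54.93 kN, A_x = 28.29 kN, A_y = 12.92 kN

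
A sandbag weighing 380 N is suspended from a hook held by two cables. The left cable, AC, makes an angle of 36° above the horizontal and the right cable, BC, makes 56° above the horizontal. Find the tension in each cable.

T_AC = 212.6 N, T_BC = 307.6 N

ΣF_x = 0: −T_AC·cos36° + T_BC·cos56° = 0 → T_BC = 1.44676·T_AC.
ΣF_y = 0: T_AC·sin36° + T_BC·sin56° = 380.
Substitute: T_AC·(0.587785 + 1.44676·0.829038) = 380 → T_AC = 212.623 ≈ 212.6 N.
Then T_BC = 1.44676 × 212.623 = 307.6 N.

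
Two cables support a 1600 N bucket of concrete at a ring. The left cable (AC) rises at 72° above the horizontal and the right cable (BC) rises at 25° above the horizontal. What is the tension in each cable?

ΣF_x = 0: −T_AC·cos72° + T_BC·cos25° = 0 → T_BC = 0.340963·T_AC.
ΣF_y = 0: T_AC·sin72° + T_BC·sin25° = 1600.
Substitute: T_AC·(0.951057 + 0.340963·0.422618) = 1600 → T_AC = 1460.98 ≈ 1461 N.
Then T_BC = 0.340963 × 1460.98 = 498.1 N.

T_AC = 1461 N, T_BC = 498.1 N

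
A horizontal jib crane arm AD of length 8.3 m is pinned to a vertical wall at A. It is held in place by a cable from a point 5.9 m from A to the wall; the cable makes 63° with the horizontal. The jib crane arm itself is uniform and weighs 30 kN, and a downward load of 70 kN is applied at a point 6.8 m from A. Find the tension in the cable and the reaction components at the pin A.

ΣM about A: T·sin63°·5.9 − 30·4.15 − 70·6.8 = 0 → T = 600.5/(5.9·0.891007) = 114.23 ≈ 114.2 kN.
ΣF_x = 0: A_x − T·cos63° = 0 → A_x = 114.23 × 0.45399 = 51.86 kN.
ΣF_y = 0: A_y + T·sin63° − 30 − 70 = 0 → A_y = 100 − 114.23 × 0.891007 = -1.780 kN.

T = 114.2 kN, A_x = 51.86 kN, A_y = -1.780 kN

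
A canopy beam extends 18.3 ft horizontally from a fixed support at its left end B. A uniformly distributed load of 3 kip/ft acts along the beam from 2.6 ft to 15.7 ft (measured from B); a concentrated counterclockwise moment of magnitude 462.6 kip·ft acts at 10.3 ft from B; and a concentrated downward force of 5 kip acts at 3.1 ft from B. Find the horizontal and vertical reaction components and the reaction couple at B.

Resultant of the distributed load: 3 × 13.1 = 39.3 kip at 9.15 ft from B.
ΣF_x = 0: B_x = 0.
ΣF_y = 0: B_y − 3·13.1 − 5 = 0 → B_y = 44.30 kip.
ΣM about B: M_B − (3·13.1)·9.15 + 462.6 − 5·3.1 = 0 → M_B = -87.51 kip·ft.

B_x = 0, B_y = 44.30 kip, M_B = -87.51 kip·ft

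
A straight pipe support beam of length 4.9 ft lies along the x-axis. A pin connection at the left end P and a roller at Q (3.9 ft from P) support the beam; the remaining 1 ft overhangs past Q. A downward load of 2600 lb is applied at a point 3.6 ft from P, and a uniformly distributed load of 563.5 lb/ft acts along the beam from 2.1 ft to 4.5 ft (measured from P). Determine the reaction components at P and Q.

Resultant of the distributed load: 563.5 × 2.4 = 1352.4 lb at 3.3 ft from P.
ΣM about P: Q_y·3.9 − 2600·3.6 − (563.5·2.4)·3.3 = 0 → Q_y = 13822.92/3.9 = 3544.34 ≈ 3544 lb.
ΣF_y = 0: P_y + 3544.34 − 2600 − 563.5·2.4 = 0 → P_y = 408.1 lb.
ΣF_x = 0: no horizontal applied forces, so P_x = 0.

P_x = 0, P_y = 408.1 lb, Q_y = 3544 lb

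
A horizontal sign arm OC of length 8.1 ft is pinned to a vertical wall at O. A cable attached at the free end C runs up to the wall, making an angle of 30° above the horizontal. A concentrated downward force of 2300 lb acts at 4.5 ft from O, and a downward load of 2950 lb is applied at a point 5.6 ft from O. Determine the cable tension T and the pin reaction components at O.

ΣM about O: T·sin30°·8.1 − 2300·4.5 − 2950·5.6 = 0 → T = 26870/(8.1·0.5) = 6634.57 ≈ 6635 lb.
ΣF_x = 0: O_x − T·cos30° = 0 → O_x = 6634.57 × 0.866025 = 5746 lb.
ΣF_y = 0: O_y + T·sin30° − 2300 − 2950 = 0 → O_y = 5250 − 6634.57 × 0.5 = 1933 lb.

T = 6635 lb, O_x = 5746 lb, O_y = 1933 lb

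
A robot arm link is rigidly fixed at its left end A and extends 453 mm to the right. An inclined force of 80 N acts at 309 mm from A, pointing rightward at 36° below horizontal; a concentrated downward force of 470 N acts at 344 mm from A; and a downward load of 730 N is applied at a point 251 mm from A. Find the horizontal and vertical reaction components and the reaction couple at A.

ΣF_x = 0: A_x + 80·cos36° = 0 → A_x = -64.72 N.
ΣF_y = 0: A_y − 80·sin36° − 470 − 730 = 0 → A_y = 1247 N.
ΣM about A: M_A − 80·sin36°·309 − 470·344 − 730·251 = 0 → M_A = 359400 N·mm.

A_x = -64.72 N, A_y = 1247 N, M_A = 359400 N·mm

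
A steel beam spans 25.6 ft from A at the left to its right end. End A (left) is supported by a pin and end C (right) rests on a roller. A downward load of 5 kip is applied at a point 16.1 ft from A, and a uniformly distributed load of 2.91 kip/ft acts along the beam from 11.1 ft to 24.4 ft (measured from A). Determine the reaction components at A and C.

Resultant of the distributed load: 2.91 × 13.3 = 38.703 kip at 17.75 ft from A.
ΣM about A: C_y·25.6 − 5·16.1 − (2.91·13.3)·17.75 = 0 → C_y = 767.47825/25.6 = 29.9796 ≈ 29.98 kip.
ΣF_y = 0: A_y + 29.9796 − 5 − 2.91·13.3 = 0 → A_y = 13.72 kip.
ΣF_x = 0: no horizontal applied forces, so A_x = 0.

A_x = 0, A_y = 13.72 kip, C_y = 29.98 kip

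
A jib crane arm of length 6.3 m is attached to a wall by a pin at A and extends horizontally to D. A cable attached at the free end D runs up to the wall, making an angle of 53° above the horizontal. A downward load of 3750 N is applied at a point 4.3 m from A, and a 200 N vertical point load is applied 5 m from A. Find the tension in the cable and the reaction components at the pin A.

ΣM about A: T·sin53°·6.3 − 3750·4.3 − 200·5 = 0 → T = 17125/(6.3·0.798636) = 3403.62 ≈ 3404 N.
ΣF_x = 0: A_x − T·cos53° = 0 → A_x = 3403.62 × 0.601815 = 2048 N.
ΣF_y = 0: A_y + T·sin53° − 3750 − 200 = 0 → A_y = 3950 − 3403.62 × 0.798636 = 1232 N.

T = 3404 N, A_x = 2048 N, A_y = 1232 N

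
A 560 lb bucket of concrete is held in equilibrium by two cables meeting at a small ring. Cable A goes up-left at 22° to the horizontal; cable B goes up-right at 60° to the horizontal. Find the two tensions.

ΣF_x = 0: −T_A·cos22° + T_B·cos60° = 0 → T_B = 1.85437·T_A.
ΣF_y = 0: T_A·sin22° + T_B·sin60° = 560.
Substitute: T_A·(0.374607 + 1.85437·0.866025) = 560 → T_A = 282.751 ≈ 282.8 lb.
Then T_B = 1.85437 × 282.751 = 524.3 lb.

T_A = 282.8 lb, T_B = 524.3 lb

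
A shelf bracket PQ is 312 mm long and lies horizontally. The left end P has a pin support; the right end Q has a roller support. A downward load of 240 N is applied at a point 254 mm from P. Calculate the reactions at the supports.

Taking moments about P: Q_y·312 − 240·254 = 0 → Q_y = 60960/312 = 195.385 ≈ 195.4 N.
ΣF_y = 0: P_y + 195.385 − 240 = 0 → P_y = 44.62 N.
ΣF_x = 0: no horizontal applied forces, so P_x = 0.

P_x = 0, P_y = 44.62 N, Q_y = 195.4 N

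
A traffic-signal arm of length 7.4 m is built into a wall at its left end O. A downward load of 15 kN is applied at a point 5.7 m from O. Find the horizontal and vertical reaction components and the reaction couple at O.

ΣF_x = 0: O_x = 0.
ΣF_y = 0: O_y − 15 = 0 → O_y = 15.00 kN.
ΣM about O: M_O − 15·5.7 = 0 → M_O = 85.50 kN·m.

O_x = 0, O_y = 15.00 kN, M_O = 85.50 kN·m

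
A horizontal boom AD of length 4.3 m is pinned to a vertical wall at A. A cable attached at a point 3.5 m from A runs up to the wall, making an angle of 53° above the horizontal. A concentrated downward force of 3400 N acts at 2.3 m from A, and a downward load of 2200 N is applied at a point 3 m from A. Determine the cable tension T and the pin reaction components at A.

ΣM about A: T·sin53°·3.5 − 3400·2.3 − 2200·3 = 0 → T = 14420/(3.5·0.798636) = 5158.8 ≈ 5159 N.
ΣF_x = 0: A_x − T·cos53° = 0 → A_x = 5158.8 × 0.601815 = 3105 N.
ΣF_y = 0: A_y + T·sin53° − 3400 − 2200 = 0 → A_y = 5600 − 5158.8 × 0.798636 = 1480 N.

T = 5159 N, A_x = 3105 N, A_y = 1480 N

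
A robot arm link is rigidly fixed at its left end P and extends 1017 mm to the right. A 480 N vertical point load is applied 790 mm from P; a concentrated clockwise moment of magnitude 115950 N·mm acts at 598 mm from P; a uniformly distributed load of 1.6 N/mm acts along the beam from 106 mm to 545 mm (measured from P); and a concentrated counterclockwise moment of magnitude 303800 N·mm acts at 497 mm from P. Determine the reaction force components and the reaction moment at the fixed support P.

P_x = 0, P_y = 1182 N, M_P = 420000 N·mm

Resultant of the distributed load: 1.6 × 439 = 702.4 N at 325.5 mm from P.
ΣF_x = 0: P_x = 0.
ΣF_y = 0: P_y − 480 − 1.6·439 = 0 → P_y = 1182 N.
ΣM about P: M_P − 480·790 − 115950 − (1.6·439)·325.5 + 303800 = 0 → M_P = 420000 N·mm.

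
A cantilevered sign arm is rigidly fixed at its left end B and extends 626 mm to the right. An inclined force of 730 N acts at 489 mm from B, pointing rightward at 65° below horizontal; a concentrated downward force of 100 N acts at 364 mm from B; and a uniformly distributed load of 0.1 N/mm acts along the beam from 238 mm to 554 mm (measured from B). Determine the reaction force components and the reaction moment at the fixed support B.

B_x = -308.5 N, B_y = 793.2 N, M_B = 372400 N·mm

Resultant of the distributed load: 0.1 × 316 = 31.6 N at 396 mm from B.
ΣF_x = 0: B_x + 730·cos65° = 0 → B_x = -308.5 N.
ΣF_y = 0: B_y − 730·sin65° − 100 − 0.1·316 = 0 → B_y = 793.2 N.
ΣM about B: M_B − 730·sin65°·489 − 100·364 − (0.1·316)·396 = 0 → M_B = 372400 N·mm.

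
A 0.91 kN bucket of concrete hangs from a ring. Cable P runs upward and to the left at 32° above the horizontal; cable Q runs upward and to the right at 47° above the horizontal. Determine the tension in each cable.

T_P = 0.6322 kN, T_Q = 0.7862 kN

ΣF_x = 0: −T_P·cos32° + T_Q·cos47° = 0 → T_Q = 1.24348·T_P.
ΣF_y = 0: T_P·sin32° + T_Q·sin47° = 0.91.
Substitute: T_P·(0.529919 + 1.24348·0.731354) = 0.91 → T_P = 0.632233 ≈ 0.6322 kN.
Then T_Q = 1.24348 × 0.632233 = 0.7862 kN.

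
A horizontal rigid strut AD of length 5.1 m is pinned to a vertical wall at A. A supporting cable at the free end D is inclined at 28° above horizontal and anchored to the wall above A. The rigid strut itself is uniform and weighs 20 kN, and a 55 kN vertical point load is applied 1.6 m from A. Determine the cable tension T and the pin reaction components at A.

ΣM about A: T·sin28°·5.1 − 20·2.55 − 55·1.6 = 0 → T = 139/(5.1·0.469472) = 58.0544 ≈ 58.05 kN.
ΣF_x = 0: A_x − T·cos28° = 0 → A_x = 58.0544 × 0.882948 = 51.26 kN.
ΣF_y = 0: A_y + T·sin28° − 20 − 55 = 0 → A_y = 75 − 58.0544 × 0.469472 = 47.75 kN.

T = 58.05 kN, A_x = 51.26 kN, A_y = 47.75 kN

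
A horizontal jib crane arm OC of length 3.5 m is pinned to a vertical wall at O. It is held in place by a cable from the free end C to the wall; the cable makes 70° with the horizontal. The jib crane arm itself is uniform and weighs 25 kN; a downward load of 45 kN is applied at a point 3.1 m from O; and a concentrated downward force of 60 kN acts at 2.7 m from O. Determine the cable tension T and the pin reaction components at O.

ΣM about O: T·sin70°·3.5 − 25·1.75 − 45·3.1 − 60·2.7 = 0 → T = 345.25/(3.5·0.939693) = 104.973 ≈ 105.0 kN.
ΣF_x = 0: O_x − T·cos70° = 0 → O_x = 104.973 × 0.34202 = 35.90 kN.
ΣF_y = 0: O_y + T·sin70° − 25 − 45 − 60 = 0 → O_y = 130 − 104.973 × 0.939693 = 31.36 kN.

T = 105.0 kN, O_x = 35.90 kN, O_y = 31.36 kN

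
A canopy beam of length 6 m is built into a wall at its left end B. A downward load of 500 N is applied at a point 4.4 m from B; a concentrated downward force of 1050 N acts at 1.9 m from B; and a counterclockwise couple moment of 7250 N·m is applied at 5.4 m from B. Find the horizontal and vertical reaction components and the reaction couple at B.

B_x = 0, B_y = 1550 N, M_B = -3055 N·m

ΣF_x = 0: B_x = 0.
ΣF_y = 0: B_y − 500 − 1050 = 0 → B_y = 1550 N.
ΣM about B: M_B − 500·4.4 − 1050·1.9 + 7250 = 0 → M_B = -3055 N·m.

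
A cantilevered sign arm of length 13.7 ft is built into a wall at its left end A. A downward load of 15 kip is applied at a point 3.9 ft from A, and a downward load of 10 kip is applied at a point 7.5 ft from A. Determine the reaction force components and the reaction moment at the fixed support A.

ΣF_x = 0: A_x = 0.
ΣF_y = 0: A_y − 15 − 10 = 0 → A_y = 25.00 kip.
ΣM about A: M_A − 15·3.9 − 10·7.5 = 0 → M_A = 133.5 kip·ft.

A_x = 0, A_y = 25.00 kip, M_A = 133.5 kip·ft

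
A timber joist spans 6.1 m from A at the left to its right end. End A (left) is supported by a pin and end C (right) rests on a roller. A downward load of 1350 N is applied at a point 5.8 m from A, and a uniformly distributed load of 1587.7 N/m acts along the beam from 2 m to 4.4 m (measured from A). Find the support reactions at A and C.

A_x = 0, A_y = 1878 N, C_y = 3283 N

Resultant of the distributed load: 1587.7 × 2.4 = 3810.48 N at 3.2 m from A.
Taking moments about A: C_y·6.1 − 1350·5.8 − (1587.7·2.4)·3.2 = 0 → C_y = 20023.536/6.1 = 3282.55 ≈ 3283 N.
ΣF_y = 0: A_y + 3282.55 − 1350 − 1587.7·2.4 = 0 → A_y = 1878 N.
ΣF_x = 0: no horizontal applied forces, so A_x = 0.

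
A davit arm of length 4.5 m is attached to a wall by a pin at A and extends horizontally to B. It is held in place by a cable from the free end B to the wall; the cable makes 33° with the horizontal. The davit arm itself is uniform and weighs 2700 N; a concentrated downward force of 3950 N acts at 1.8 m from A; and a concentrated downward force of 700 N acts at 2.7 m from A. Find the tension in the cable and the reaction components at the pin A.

ΣM about A: T·sin33°·4.5 − 2700·2.25 − 3950·1.8 − 700·2.7 = 0 → T = 15075/(4.5·0.544639) = 6150.86 ≈ 6151 N.
ΣF_x = 0: A_x − T·cos33° = 0 → A_x = 6150.86 × 0.838671 = 5159 N.
ΣF_y = 0: A_y + T·sin33° − 2700 − 3950 − 700 = 0 → A_y = 7350 − 6150.86 × 0.544639 = 4000 N.

T = 6151 N, A_x = 5159 N, A_y = 4000 N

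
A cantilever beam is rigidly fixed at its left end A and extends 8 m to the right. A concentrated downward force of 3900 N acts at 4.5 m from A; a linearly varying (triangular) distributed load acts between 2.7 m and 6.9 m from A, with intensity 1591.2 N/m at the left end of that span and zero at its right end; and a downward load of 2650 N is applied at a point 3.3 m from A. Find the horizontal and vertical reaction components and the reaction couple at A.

A_x = 0, A_y = 9892 N, M_A = 40000 N·m

Resultant of the triangular load: ½ × 1591.2 × 4.2 = 3341.52 N, acting at 4.1 m from A (one-third of the span from the peak).
ΣF_x = 0: A_x = 0.
ΣF_y = 0: A_y − 3900 − ½·1591.2·4.2 − 2650 = 0 → A_y = 9892 N.
ΣM about A: M_A − 3900·4.5 − (½·1591.2·4.2)·4.1 − 2650·3.3 = 0 → M_A = 40000 N·m.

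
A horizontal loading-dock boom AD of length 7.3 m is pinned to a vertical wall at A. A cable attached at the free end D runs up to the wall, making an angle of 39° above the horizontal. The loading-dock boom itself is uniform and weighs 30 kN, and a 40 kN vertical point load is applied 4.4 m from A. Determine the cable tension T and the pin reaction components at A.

T = 62.15 kN, A_x = 48.30 kN, A_y = 30.89 kN

ΣM about A: T·sin39°·7.3 − 30·3.65 − 40·4.4 = 0 → T = 285.5/(7.3·0.62932) = 62.1458 ≈ 62.15 kN.
ΣF_x = 0: A_x − T·cos39° = 0 → A_x = 62.1458 × 0.777146 = 48.30 kN.
ΣF_y = 0: A_y + T·sin39° − 30 − 40 = 0 → A_y = 70 − 62.1458 × 0.62932 = 30.89 kN.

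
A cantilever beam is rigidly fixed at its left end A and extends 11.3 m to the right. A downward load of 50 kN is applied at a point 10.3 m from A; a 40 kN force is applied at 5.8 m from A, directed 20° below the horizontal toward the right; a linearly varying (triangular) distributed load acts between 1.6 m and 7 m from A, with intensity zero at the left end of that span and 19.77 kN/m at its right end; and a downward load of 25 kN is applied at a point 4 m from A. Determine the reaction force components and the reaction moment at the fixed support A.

Resultant of the triangular load: ½ × 19.77 × 5.4 = 53.379 kN, acting at 5.2 m from A (one-third of the span from the peak).
ΣF_x = 0: A_x + 40·cos20° = 0 → A_x = -37.59 kN.
ΣF_y = 0: A_y − 50 − 40·sin20° − ½·19.77·5.4 − 25 = 0 → A_y = 142.1 kN.
ΣM about A: M_A − 50·10.3 − 40·sin20°·5.8 − (½·19.77·5.4)·5.2 − 25·4 = 0 → M_A = 971.9 kN·m.

A_x = -37.59 kN, A_y = 142.1 kN, M_A = 971.9 kN·m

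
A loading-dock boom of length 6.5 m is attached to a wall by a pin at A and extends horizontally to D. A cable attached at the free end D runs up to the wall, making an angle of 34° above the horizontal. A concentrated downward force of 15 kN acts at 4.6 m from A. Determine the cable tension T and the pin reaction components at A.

ΣM about A: T·sin34°·6.5 − 15·4.6 = 0 → T = 69/(6.5·0.559193) = 18.9834 ≈ 18.98 kN.
ΣF_x = 0: A_x − T·cos34° = 0 → A_x = 18.9834 × 0.829038 = 15.74 kN.
ΣF_y = 0: A_y + T·sin34° − 15 = 0 → A_y = 15 − 18.9834 × 0.559193 = 4.385 kN.

T = 18.98 kN, A_x = 15.74 kN, A_y = 4.385 kN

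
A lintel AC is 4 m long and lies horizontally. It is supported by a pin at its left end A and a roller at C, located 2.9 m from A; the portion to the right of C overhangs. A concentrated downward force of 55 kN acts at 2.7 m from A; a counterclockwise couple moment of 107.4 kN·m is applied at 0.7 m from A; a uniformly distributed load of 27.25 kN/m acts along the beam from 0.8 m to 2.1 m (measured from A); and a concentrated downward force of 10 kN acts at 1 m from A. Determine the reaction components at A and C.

Resultant of the distributed load: 27.25 × 1.3 = 35.425 kN at 1.45 m from A.
ΣM about A: C_y·2.9 − 55·2.7 + 107.4 − (27.25·1.3)·1.45 − 10·1 = 0 → C_y = 102.46625/2.9 = 35.3332 ≈ 35.33 kN.
ΣF_y = 0: A_y + 35.3332 − 55 − 27.25·1.3 − 10 = 0 → A_y = 65.09 kN.
ΣF_x = 0: no horizontal applied forces, so A_x = 0.

A_x = 0, A_y = 65.09 kN, C_y = 35.33 kN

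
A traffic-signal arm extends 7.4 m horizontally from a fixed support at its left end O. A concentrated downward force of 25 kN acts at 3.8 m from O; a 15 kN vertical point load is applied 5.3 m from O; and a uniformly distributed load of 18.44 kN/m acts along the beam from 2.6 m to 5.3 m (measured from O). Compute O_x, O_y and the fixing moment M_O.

Resultant of the distributed load: 18.44 × 2.7 = 49.788 kN at 3.95 m from O.
ΣF_x = 0: O_x = 0.
ΣF_y = 0: O_y − 25 − 15 − 18.44·2.7 = 0 → O_y = 89.79 kN.
ΣM about O: M_O − 25·3.8 − 15·5.3 − (18.44·2.7)·3.95 = 0 → M_O = 371.2 kN·m.

O_x = 0, O_y = 89.79 kN, M_O = 371.2 kN·m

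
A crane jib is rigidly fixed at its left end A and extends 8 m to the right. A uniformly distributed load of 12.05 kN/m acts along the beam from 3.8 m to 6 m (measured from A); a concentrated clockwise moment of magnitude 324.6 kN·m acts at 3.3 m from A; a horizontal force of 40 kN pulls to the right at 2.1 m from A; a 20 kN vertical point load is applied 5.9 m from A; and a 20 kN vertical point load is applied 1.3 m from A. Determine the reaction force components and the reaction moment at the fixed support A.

A_x = -40.00 kN, A_y = 66.51 kN, M_A = 598.5 kN·m

Resultant of the distributed load: 12.05 × 2.2 = 26.51 kN at 4.9 m from A.
ΣF_x = 0: A_x + 40 = 0 → A_x = -40.00 kN.
ΣF_y = 0: A_y − 12.05·2.2 − 20 − 20 = 0 → A_y = 66.51 kN.
ΣM about A: M_A − (12.05·2.2)·4.9 − 324.6 − 20·5.9 − 20·1.3 = 0 → M_A = 598.5 kN·m.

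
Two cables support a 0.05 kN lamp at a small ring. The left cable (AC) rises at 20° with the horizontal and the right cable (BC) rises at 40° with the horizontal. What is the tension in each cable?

ΣF_x = 0: −T_AC·cos20° + T_BC·cos40° = 0 → T_BC = 1.22668·T_AC.
ΣF_y = 0: T_AC·sin20° + T_BC·sin40° = 0.05.
Substitute: T_AC·(0.34202 + 1.22668·0.642788) = 0.05 → T_AC = 0.0442276 ≈ 0.04423 kN.
Then T_BC = 1.22668 × 0.0442276 = 0.05425 kN.

T_AC = 0.04423 kN, T_BC = 0.05425 kN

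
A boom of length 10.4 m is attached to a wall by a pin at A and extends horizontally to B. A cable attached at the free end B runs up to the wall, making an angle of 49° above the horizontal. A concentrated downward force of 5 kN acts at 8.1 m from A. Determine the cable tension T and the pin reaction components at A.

ΣM about A: T·sin49°·10.4 − 5·8.1 = 0 → T = 40.5/(10.4·0.75471) = 5.1599 ≈ 5.160 kN.
ΣF_x = 0: A_x − T·cos49° = 0 → A_x = 5.1599 × 0.656059 = 3.385 kN.
ΣF_y = 0: A_y + T·sin49° − 5 = 0 → A_y = 5 − 5.1599 × 0.75471 = 1.106 kN.

T = 5.160 kN, A_x = 3.385 kN, A_y = 1.106 kN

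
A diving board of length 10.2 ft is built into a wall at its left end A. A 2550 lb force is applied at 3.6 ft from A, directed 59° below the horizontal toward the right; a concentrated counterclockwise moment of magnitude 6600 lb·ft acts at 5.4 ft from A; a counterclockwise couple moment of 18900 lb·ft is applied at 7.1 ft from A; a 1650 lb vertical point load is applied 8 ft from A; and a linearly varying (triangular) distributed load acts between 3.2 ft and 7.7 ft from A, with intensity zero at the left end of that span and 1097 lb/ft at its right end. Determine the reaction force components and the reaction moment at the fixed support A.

A_x = -1313 lb, A_y = 6304 lb, M_A = 10870 lb·ft

Resultant of the triangular load: ½ × 1097 × 4.5 = 2468.25 lb, acting at 6.2 ft from A (one-third of the span from the peak).
ΣF_x = 0: A_x + 2550·cos59° = 0 → A_x = -1313 lb.
ΣF_y = 0: A_y − 2550·sin59° − 1650 − ½·1097·4.5 = 0 → A_y = 6304 lb.
ΣM about A: M_A − 2550·sin59°·3.6 + 6600 + 18900 − 1650·8 − (½·1097·4.5)·6.2 = 0 → M_A = 10870 lb·ft.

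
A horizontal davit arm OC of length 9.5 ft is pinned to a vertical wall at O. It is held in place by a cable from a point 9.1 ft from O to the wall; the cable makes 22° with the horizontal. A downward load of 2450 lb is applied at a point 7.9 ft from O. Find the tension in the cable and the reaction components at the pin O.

ΣM about O: T·sin22°·9.1 − 2450·7.9 = 0 → T = 19355/(9.1·0.374607) = 5677.75 ≈ 5678 lb.
ΣF_x = 0: O_x − T·cos22° = 0 → O_x = 5677.75 × 0.927184 = 5264 lb.
ΣF_y = 0: O_y + T·sin22° − 2450 = 0 → O_y = 2450 − 5677.75 × 0.374607 = 323.1 lb.

T = 5678 lb, O_x = 5264 lb, O_y = 323.1 lb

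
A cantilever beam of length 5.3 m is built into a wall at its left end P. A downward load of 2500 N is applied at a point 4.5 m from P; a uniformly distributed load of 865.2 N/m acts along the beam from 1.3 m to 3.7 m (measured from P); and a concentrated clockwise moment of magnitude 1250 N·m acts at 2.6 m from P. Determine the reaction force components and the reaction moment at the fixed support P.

Resultant of the distributed load: 865.2 × 2.4 = 2076.48 N at 2.5 m from P.
ΣF_x = 0: P_x = 0.
ΣF_y = 0: P_y − 2500 − 865.2·2.4 = 0 → P_y = 4576 N.
ΣM about P: M_P − 2500·4.5 − (865.2·2.4)·2.5 − 1250 = 0 → M_P = 17690 N·m.

P_x = 0, P_y = 4576 N, M_P = 17690 N·m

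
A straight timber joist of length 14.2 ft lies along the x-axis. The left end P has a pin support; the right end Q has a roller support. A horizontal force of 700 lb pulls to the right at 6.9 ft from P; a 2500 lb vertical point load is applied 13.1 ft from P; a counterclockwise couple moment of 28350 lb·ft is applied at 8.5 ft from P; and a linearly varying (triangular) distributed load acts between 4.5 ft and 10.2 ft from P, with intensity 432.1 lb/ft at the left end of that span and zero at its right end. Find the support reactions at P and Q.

P_x = -700.0 lb, P_y = 2867 lb, Q_y = 864.9 lb

Resultant of the triangular load: ½ × 432.1 × 5.7 = 1231.485 lb, acting at 6.4 ft from P (one-third of the span from the peak).
ΣM about P: Q_y·14.2 − 2500·13.1 + 28350 − (½·432.1·5.7)·6.4 = 0 → Q_y = 12281.504/14.2 = 864.895 ≈ 864.9 lb.
ΣF_y = 0: P_y + 864.895 − 2500 − ½·432.1·5.7 = 0 → P_y = 2867 lb.
ΣF_x = 0: P_x + 700 = 0 → P_x = -700.0 lb.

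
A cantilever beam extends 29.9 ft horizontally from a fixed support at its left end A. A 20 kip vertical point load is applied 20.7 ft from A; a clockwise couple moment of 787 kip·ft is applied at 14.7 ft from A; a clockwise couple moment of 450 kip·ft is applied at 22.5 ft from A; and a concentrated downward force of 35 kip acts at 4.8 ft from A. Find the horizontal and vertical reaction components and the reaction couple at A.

A_x = 0, A_y = 55.00 kip, M_A = 1819 kip·ft

ΣF_x = 0: A_x = 0.
ΣF_y = 0: A_y − 20 − 35 = 0 → A_y = 55.00 kip.
ΣM about A: M_A − 20·20.7 − 787 − 450 − 35·4.8 = 0 → M_A = 1819 kip·ft.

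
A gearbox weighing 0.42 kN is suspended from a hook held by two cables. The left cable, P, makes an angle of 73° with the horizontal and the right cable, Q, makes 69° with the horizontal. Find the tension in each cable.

ΣF_x = 0: −T_P·cos73° + T_Q·cos69° = 0 → T_Q = 0.815842·T_P.
ΣF_y = 0: T_P·sin73° + T_Q·sin69° = 0.42.
Substitute: T_P·(0.956305 + 0.815842·0.93358) = 0.42 → T_P = 0.244476 ≈ 0.2445 kN.
Then T_Q = 0.815842 × 0.244476 = 0.1995 kN.

T_P = 0.2445 kN, T_Q = 0.1995 kN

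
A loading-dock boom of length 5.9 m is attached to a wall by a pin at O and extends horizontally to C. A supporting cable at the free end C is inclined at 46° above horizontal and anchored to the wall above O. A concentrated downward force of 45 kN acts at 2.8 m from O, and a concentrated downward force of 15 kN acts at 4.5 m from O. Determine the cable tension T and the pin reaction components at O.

ΣM about O: T·sin46°·5.9 − 45·2.8 − 15·4.5 = 0 → T = 193.5/(5.9·0.71934) = 45.5926 ≈ 45.59 kN.
ΣF_x = 0: O_x − T·cos46° = 0 → O_x = 45.5926 × 0.694658 = 31.67 kN.
ΣF_y = 0: O_y + T·sin46° − 45 − 15 = 0 → O_y = 60 − 45.5926 × 0.71934 = 27.20 kN.

T = 45.59 kN, O_x = 31.67 kN, O_y = 27.20 kN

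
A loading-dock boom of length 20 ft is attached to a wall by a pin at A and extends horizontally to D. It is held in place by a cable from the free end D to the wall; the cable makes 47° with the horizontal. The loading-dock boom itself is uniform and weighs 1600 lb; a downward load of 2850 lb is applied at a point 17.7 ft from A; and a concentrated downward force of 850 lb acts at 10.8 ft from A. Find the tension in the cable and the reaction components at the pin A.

T = 5170 lb, A_x = 3526 lb, A_y = 1519 lb

ΣM about A: T·sin47°·20 − 1600·10 − 2850·17.7 − 850·10.8 = 0 → T = 75625/(20·0.731354) = 5170.2 ≈ 5170 lb.
ΣF_x = 0: A_x − T·cos47° = 0 → A_x = 5170.2 × 0.681998 = 3526 lb.
ΣF_y = 0: A_y + T·sin47° − 1600 − 2850 − 850 = 0 → A_y = 5300 − 5170.2 × 0.731354 = 1519 lb.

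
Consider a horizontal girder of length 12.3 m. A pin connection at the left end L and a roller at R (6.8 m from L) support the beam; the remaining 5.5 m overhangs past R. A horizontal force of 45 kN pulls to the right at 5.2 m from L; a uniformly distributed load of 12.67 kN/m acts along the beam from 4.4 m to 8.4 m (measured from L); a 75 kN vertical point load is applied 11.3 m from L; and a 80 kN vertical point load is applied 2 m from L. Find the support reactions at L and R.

Resultant of the distributed load: 12.67 × 4 = 50.68 kN at 6.4 m from L.
Moments about L: R_y·6.8 − (12.67·4)·6.4 − 75·11.3 − 80·2 = 0 → R_y = 1331.852/6.8 = 195.861 ≈ 195.9 kN.
ΣF_y = 0: L_y + 195.861 − 12.67·4 − 75 − 80 = 0 → L_y = 9.819 kN.
ΣF_x = 0: L_x + 45 = 0 → L_x = -45.00 kN.

L_x = -45.00 kN, L_y = 9.819 kN, R_y = 195.9 kN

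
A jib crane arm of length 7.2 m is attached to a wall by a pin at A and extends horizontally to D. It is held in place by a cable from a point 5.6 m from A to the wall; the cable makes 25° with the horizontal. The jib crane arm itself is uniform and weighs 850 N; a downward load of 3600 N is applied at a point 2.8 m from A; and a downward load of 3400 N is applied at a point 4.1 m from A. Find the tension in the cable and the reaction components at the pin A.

ΣM about A: T·sin25°·5.6 − 850·3.6 − 3600·2.8 − 3400·4.1 = 0 → T = 27080/(5.6·0.422618) = 11442.3 ≈ 11440 N.
ΣF_x = 0: A_x − T·cos25° = 0 → A_x = 11442.3 × 0.906308 = 10370 N.
ΣF_y = 0: A_y + T·sin25° − 850 − 3600 − 3400 = 0 → A_y = 7850 − 11442.3 × 0.422618 = 3014 N.

T = 11440 N, A_x = 10370 N, A_y = 3014 N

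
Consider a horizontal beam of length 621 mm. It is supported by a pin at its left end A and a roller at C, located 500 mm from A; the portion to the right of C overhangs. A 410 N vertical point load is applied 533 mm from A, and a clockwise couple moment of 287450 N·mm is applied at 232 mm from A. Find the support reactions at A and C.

Moments about A: C_y·500 − 410·533 − 287450 = 0 → C_y = 505980/500 = 1011.96 ≈ 1012 N.
ΣF_y = 0: A_y + 1011.96 − 410 = 0 → A_y = -602.0 N.
ΣF_x = 0: no horizontal applied forces, so A_x = 0.

A_x = 0, A_y = -602.0 N, C_y = 1012 N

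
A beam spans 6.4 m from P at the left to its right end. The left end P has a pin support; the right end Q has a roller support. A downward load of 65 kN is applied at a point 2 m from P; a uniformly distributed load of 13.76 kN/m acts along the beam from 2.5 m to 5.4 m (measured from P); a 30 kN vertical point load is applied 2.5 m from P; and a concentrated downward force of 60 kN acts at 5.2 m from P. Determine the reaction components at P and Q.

P_x = 0, P_y = 89.49 kN, Q_y = 105.4 kN

Resultant of the distributed load: 13.76 × 2.9 = 39.904 kN at 3.95 m from P.
Moments about P: Q_y·6.4 − 65·2 − (13.76·2.9)·3.95 − 30·2.5 − 60·5.2 = 0 → Q_y = 674.6208/6.4 = 105.409 ≈ 105.4 kN.
ΣF_y = 0: P_y + 105.409 − 65 − 13.76·2.9 − 30 − 60 = 0 → P_y = 89.49 kN.
ΣF_x = 0: no horizontal applied forces, so P_x = 0.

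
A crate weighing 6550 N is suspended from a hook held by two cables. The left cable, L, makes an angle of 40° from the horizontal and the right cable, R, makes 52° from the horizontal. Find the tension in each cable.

T_L = 4035 N, T_R = 5021 N

ΣF_x = 0: −T_L·cos40° + T_R·cos52° = 0 → T_R = 1.24426·T_L.
ΣF_y = 0: T_L·sin40° + T_R·sin52° = 6550.
Substitute: T_L·(0.642788 + 1.24426·0.788011) = 6550 → T_L = 4035.04 ≈ 4035 N.
Then T_R = 1.24426 × 4035.04 = 5021 N.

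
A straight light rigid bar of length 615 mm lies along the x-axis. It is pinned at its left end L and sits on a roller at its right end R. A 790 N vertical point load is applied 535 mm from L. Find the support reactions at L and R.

ΣM about L: R_y·615 − 790·535 = 0 → R_y = 422650/615 = 687.236 ≈ 687.2 N.
ΣF_y = 0: L_y + 687.236 − 790 = 0 → L_y = 102.8 N.
ΣF_x = 0: no horizontal applied forces, so L_x = 0.

L_x = 0, L_y = 102.8 N, R_y = 687.2 N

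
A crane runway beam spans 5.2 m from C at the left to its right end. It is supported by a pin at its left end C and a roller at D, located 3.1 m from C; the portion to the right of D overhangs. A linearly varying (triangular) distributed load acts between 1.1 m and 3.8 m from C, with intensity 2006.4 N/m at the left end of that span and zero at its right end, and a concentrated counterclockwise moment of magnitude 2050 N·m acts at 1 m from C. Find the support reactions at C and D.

C_x = 0, C_y = 1622 N, D_y = 1086 N

Resultant of the triangular load: ½ × 2006.4 × 2.7 = 2708.64 N, acting at 2 m from C (one-third of the span from the peak).
ΣM about C: D_y·3.1 − (½·2006.4·2.7)·2 + 2050 = 0 → D_y = 3367.28/3.1 = 1086.22 ≈ 1086 N.
ΣF_y = 0: C_y + 1086.22 − ½·2006.4·2.7 = 0 → C_y = 1622 N.
ΣF_x = 0: no horizontal applied forces, so C_x = 0.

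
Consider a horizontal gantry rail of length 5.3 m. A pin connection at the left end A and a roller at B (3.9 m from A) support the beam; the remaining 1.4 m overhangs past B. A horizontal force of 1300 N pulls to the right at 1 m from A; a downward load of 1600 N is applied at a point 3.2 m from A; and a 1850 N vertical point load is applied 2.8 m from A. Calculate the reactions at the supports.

A_x = -1300 N, A_y = 809.0 N, B_y = 2641 N

ΣM about A: B_y·3.9 − 1600·3.2 − 1850·2.8 = 0 → B_y = 10300/3.9 = 2641.03 ≈ 2641 N.
ΣF_y = 0: A_y + 2641.03 − 1600 − 1850 = 0 → A_y = 809.0 N.
ΣF_x = 0: A_x + 1300 = 0 → A_x = -1300 N.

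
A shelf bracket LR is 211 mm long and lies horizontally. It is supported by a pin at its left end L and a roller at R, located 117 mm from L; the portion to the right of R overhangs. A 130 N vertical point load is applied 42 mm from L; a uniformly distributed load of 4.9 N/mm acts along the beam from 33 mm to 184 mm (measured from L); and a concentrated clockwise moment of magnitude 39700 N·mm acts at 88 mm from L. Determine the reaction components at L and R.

L_x = 0, L_y = -202.2 N, R_y = 1072 N

Resultant of the distributed load: 4.9 × 151 = 739.9 N at 108.5 mm from L.
Taking moments about L: R_y·117 − 130·42 − (4.9·151)·108.5 − 39700 = 0 → R_y = 125439.15/117 = 1072.13 ≈ 1072 N.
ΣF_y = 0: L_y + 1072.13 − 130 − 4.9·151 = 0 → L_y = -202.2 N.
ΣF_x = 0: no horizontal applied forces, so L_x = 0.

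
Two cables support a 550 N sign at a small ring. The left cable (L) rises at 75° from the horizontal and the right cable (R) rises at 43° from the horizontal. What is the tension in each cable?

ΣF_x = 0: −T_L·cos75° + T_R·cos43° = 0 → T_R = 0.35389·T_L.
ΣF_y = 0: T_L·sin75° + T_R·sin43° = 550.
Substitute: T_L·(0.965926 + 0.35389·0.681998) = 550 → T_L = 455.57 ≈ 455.6 N.
Then T_R = 0.35389 × 455.57 = 161.2 N.

T_L = 455.6 N, T_R = 161.2 N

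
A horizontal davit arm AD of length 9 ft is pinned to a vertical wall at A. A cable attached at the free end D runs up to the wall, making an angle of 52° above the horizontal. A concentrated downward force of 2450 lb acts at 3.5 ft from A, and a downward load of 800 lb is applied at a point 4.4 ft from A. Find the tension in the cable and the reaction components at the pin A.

ΣM about A: T·sin52°·9 − 2450·3.5 − 800·4.4 = 0 → T = 12095/(9·0.788011) = 1705.42 ≈ 1705 lb.
ΣF_x = 0: A_x − T·cos52° = 0 → A_x = 1705.42 × 0.615661 = 1050 lb.
ΣF_y = 0: A_y + T·sin52° − 2450 − 800 = 0 → A_y = 3250 − 1705.42 × 0.788011 = 1906 lb.

T = 1705 lb, A_x = 1050 lb, A_y = 1906 lb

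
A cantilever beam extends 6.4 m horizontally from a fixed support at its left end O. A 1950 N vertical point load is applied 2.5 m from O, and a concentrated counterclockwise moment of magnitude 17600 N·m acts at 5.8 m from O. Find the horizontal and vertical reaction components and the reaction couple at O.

O_x = 0, O_y = 1950 N, M_O = -12720 N·m

ΣF_x = 0: O_x = 0.
ΣF_y = 0: O_y − 1950 = 0 → O_y = 1950 N.
ΣM about O: M_O − 1950·2.5 + 17600 = 0 → M_O = -12720 N·m.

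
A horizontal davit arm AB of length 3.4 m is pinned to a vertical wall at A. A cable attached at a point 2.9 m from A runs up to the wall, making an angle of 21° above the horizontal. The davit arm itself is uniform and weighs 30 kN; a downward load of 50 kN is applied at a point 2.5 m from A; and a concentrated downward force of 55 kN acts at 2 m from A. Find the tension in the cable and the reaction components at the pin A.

ΣM about A: T·sin21°·2.9 − 30·1.7 − 50·2.5 − 55·2 = 0 → T = 286/(2.9·0.358368) = 275.194 ≈ 275.2 kN.
ΣF_x = 0: A_x − T·cos21° = 0 → A_x = 275.194 × 0.93358 = 256.9 kN.
ΣF_y = 0: A_y + T·sin21° − 30 − 50 − 55 = 0 → A_y = 135 − 275.194 × 0.358368 = 36.38 kN.

T = 275.2 kN, A_x = 256.9 kN, A_y = 36.38 kN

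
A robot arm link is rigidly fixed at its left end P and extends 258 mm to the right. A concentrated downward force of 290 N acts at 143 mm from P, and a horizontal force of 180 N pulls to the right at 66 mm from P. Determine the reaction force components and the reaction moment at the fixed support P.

ΣF_x = 0: P_x + 180 = 0 → P_x = -180.0 N.
ΣF_y = 0: P_y − 290 = 0 → P_y = 290.0 N.
ΣM about P: M_P − 290·143 = 0 → M_P = 41470 N·mm.

P_x = -180.0 N, P_y = 290.0 N, M_P = 41470 N·mm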